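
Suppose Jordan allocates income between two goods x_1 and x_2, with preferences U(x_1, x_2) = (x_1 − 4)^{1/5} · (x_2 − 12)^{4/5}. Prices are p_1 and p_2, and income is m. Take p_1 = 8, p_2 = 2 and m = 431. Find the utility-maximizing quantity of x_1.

x_1* = 13.375

Let x_1' = x_1−4, x_2' = x_2−12. MRS = (1/4)·x_2'/x_1' = p_1/p_2.
After buying the subsistence bundle (4, 12), a share 0.2 of the remaining income goes to x_1: x_1* = 4 + 0.2·(m − 4p_1 − 12p_2)/p_1.
Discretionary income = 431 − 4·8 − 12·2 = 375; x_1* = 4 + 0.2·375/8 = 13.375.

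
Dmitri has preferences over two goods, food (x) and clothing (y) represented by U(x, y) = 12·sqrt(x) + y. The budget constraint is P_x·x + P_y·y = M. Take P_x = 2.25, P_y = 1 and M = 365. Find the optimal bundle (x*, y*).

Plugging in: x* = (6·1/2.25)² = 7.1111, y* = 349.

x* = 7.1111, y* = 349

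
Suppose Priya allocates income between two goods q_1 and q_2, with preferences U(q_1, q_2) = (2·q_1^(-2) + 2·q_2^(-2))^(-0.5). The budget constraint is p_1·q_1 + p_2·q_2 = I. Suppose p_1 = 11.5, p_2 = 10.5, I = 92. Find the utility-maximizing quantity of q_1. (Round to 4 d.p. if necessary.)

q_1* = 4.1213

MRS = MU_q_1/MU_q_2 = (q_2/q_1)^(3). Set equal to p_1/p_2.
Hence q_2/q_1 = (p_1/p_2)^(1/(3)), i.e. raised to the 1/3 power.
Substitute q_2 = (q_2/q_1)·q_1 into the budget: q_1* = I/(p_1 + p_2·(q_2/q_1)).
Numerically q_2/q_1 = 1.030788, so q_1* = 92/(11.5 + 10.5·1.030788) = 4.1213.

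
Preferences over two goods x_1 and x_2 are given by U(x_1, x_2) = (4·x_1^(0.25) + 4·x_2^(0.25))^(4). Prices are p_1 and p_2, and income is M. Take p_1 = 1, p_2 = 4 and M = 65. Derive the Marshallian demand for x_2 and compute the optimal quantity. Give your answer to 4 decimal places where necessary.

MRS = MU_x_1/MU_x_2 = (x_2/x_1)^(0.75). Set equal to p_1/p_2.
Hence x_2/x_1 = (p_1/p_2)^(1/(0.75)), i.e. raised to the 4/3 power.
With the ratio pinned down, the budget gives x_1* = M/(p_1 + p_2·(x_2/x_1)) and x_2* = (x_2/x_1)·x_1*.
Numerically x_2/x_1 = 0.15749, so x_1* = 65/(1 + 4·0.15749) = 39.8783 and x_2* = 0.15749·39.8783 = 6.2804.

x_2* = 6.2804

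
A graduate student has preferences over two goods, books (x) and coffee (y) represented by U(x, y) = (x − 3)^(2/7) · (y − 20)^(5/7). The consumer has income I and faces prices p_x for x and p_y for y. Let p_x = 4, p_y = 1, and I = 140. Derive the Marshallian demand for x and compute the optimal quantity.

This is Cobb-Douglas in (x−3, y−20): tangency gives 2/7·p_y·(y−20) = 5/7·p_x·(x−3).
Substituting into the budget: x* = 3 + 2/7·(I − 3·p_x − 20·p_y)/p_x, and y* = 20 + 5/7·(…)/p_y.
Discretionary income = 140 − 3·4 − 20·1 = 108; x* = 3 + 2/7·108/4 = 10.7143.

x* = 10.7143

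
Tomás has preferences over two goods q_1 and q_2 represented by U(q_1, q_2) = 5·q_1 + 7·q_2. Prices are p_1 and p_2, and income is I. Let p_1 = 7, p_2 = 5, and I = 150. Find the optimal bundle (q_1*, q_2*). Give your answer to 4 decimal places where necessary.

q_1* = 0, q_2* = 30

Perfect substitutes: compare marginal utility per dollar. 5/p_1 vs 7/p_2 → 0.7143 vs 1.4.
q_2 gives more utility per dollar, so spend all income on q_2: q_2* = I/p_2, q_1* = 0.
Numerically: q_1* = 0, q_2* = 30.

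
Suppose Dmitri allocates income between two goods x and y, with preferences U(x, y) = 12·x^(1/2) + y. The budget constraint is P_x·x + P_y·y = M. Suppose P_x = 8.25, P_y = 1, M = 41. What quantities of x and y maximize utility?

Utility is quasi-linear in y; the FOC for x is 6/√x = P_x/P_y.
Thus x* = (6·P_y/P_x)² — independent of M — with the rest of income spent on y.
Plugging in: x* = (6·1/8.25)² = 0.5289, y* = 36.6364.

x* = 0.5289, y* = 36.6364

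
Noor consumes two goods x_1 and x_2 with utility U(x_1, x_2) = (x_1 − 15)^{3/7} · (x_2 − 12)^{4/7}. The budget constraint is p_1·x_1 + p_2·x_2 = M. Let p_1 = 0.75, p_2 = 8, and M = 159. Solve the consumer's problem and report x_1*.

x_1* = 44.5714

This is Cobb-Douglas in (x_1−15, x_2−12): tangency gives 3/7·p_2·(x_2−12) = 4/7·p_1·(x_1−15).
After buying the subsistence bundle (15, 12), a share 3/7 of the remaining income goes to x_1: x_1* = 15 + 3/7·(M − 15p_1 − 12p_2)/p_1.
Discretionary income = 159 − 15·0.75 − 12·8 = 51.75; x_1* = 15 + 3/7·51.75/0.75 = 44.5714.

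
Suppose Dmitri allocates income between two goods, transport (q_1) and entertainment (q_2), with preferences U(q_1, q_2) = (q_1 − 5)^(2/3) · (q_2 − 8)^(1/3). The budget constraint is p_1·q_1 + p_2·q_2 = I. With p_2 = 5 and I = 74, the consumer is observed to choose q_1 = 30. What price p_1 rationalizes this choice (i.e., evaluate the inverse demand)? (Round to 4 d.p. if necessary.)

Let q_1' = q_1−5, q_2' = q_2−8. MRS = 2·q_2'/q_1' = p_1/p_2.
Substituting into the budget: q_1* = 5 + 2/3·(I − 5·p_1 − 8·p_2)/p_1, and q_2* = 8 + 1/3·(…)/p_2.
Set q_1* = 30 in the demand function and solve for p_1: p_1 = 0.8.

p_1 = 0.8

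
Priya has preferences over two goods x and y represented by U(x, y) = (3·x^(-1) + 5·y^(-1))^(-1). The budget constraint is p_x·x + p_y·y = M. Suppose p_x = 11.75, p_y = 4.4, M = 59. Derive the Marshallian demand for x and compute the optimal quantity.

Substitute y = (y/x)·x into the budget: x* = M/(p_x + p_y·(y/x)).
Numerically y/x = 2.109682, so x* = 59/(11.75 + 4.4·2.109682) = 2.8052.

x* = 2.8052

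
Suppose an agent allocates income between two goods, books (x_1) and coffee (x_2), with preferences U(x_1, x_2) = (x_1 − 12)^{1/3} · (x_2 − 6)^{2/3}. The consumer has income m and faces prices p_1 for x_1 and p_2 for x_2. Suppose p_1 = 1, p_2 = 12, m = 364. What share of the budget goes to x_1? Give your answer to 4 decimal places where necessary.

This is Cobb-Douglas in (x_1−12, x_2−6): tangency gives 1/3·p_2·(x_2−6) = 2/3·p_1·(x_1−12).
Substituting into the budget: x_1* = 12 + 1/3·(m − 12·p_1 − 6·p_2)/p_1, and x_2* = 6 + 2/3·(…)/p_2.
Discretionary income = 364 − 12·1 − 6·12 = 280; x_1* = 12 + 1/3·280/1 = 105.3333; x_2* = 6 + 2/3·280/12 = 21.5556.
Expenditure on x_1: 1·105.3333 = 105.3333; share = 0.2894.

share on x_1 = 0.2894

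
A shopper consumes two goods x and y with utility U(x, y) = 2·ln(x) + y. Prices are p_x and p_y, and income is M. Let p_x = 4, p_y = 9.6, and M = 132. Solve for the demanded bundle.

MU_x = 2/x, MU_y = 1. Tangency: 2/x = p_x/p_y.
So x*(p_x,p_y) = 2·p_y/p_x, independent of income; and y* = (M − 2·p_y)/p_y.
At the given prices: x* = 2·9.6/4 = 4.8, and y* = 11.75.

x* = 4.8, y* = 11.75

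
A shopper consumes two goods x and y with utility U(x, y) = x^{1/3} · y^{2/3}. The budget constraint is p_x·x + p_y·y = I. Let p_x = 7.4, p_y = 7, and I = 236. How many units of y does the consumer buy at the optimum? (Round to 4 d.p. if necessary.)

y* = 22.4762

Demand: x*(p_x,p_y,I) = 1/3·I/p_x and y* = 2/3·I/p_y.
At p_x=7.4, p_y=7, I=236: y* = 2/3·236/7 = 22.4762.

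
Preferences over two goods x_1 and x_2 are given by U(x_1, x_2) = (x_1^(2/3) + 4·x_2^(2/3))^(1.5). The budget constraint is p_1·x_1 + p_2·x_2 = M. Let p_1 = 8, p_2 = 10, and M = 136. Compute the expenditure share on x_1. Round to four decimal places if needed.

share on x_1 = 0.0238

MRS = MU_x_1/MU_x_2 = (1/4)·(x_2/x_1)^(1/3). Set equal to p_1/p_2.
Solve for the ratio: x_2/x_1 = [4·p_1/p_2]^(3).
Substitute x_2 = (x_2/x_1)·x_1 into the budget: x_1* = M/(p_1 + p_2·(x_2/x_1)).
Numerically x_2/x_1 = 32.768, so x_1* = 136/(8 + 10·32.768) = 0.4051 and x_2* = 32.768·0.4051 = 13.2759.
Expenditure on x_1: 8·0.4051 = 3.2412; share = 0.0238.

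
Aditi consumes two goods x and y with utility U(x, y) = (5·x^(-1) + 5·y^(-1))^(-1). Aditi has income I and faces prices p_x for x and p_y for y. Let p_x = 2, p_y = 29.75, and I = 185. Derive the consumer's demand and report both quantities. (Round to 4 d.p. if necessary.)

x* = 19.0454, y* = 4.9381

MRS = MU_x/MU_y = (y/x)^(2). Set equal to p_x/p_y.
Hence y/x = (p_x/p_y)^(1/(2)), i.e. raised to the 0.5 power.
Substitute y = (y/x)·x into the budget: x* = I/(p_x + p_y·(y/x)).
Numerically y/x = 0.259281, so x* = 185/(2 + 29.75·0.259281) = 19.0454 and y* = 0.259281·19.0454 = 4.9381.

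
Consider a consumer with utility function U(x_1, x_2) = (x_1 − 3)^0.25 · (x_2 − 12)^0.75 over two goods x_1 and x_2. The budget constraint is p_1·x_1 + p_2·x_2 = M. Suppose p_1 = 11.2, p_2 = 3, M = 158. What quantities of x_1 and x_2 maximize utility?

x_1* = 4.9732, x_2* = 34.1

This is Cobb-Douglas in (x_1−3, x_2−12): tangency gives 0.25·p_2·(x_2−12) = 0.75·p_1·(x_1−3).
Substituting into the budget: x_1* = 3 + 0.25·(M − 3·p_1 − 12·p_2)/p_1, and x_2* = 12 + 0.75·(…)/p_2.
Discretionary income = 158 − 3·11.2 − 12·3 = 88.4; x_1* = 3 + 0.25·88.4/11.2 = 4.9732; x_2* = 12 + 0.75·88.4/3 = 34.1.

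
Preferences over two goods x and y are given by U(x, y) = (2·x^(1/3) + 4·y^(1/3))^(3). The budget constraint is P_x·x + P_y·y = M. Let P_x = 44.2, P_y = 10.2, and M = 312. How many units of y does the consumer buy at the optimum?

y* = 26.1473

MU_x ∝ 2·x^(-2/3), MU_y ∝ 4·y^(-2/3), so MRS = (1/2)·(y/x)^(2/3) = P_x/P_y.
Hence y/x = (2·P_x/P_y)^(1/(2/3)), i.e. raised to the 1.5 power.
With the ratio pinned down, the budget gives x* = M/(P_x + P_y·(y/x)) and y* = (y/x)·x*.
Numerically y/x = 25.513976, so x* = 312/(44.2 + 10.2·25.513976) = 1.0248 and y* = 25.513976·1.0248 = 26.1473.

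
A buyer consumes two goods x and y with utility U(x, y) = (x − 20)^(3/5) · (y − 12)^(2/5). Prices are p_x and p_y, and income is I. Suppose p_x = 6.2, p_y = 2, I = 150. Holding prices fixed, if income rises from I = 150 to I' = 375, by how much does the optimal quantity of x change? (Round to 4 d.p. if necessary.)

Δx* = 21.7742

MRS = (3/2)·(y−12)/(x−20). Tangency with p_x/p_y gives y−12 = (2/3)·(p_x/p_y)·(x−20).
After buying the subsistence bundle (20, 12), a share 0.6 of the remaining income goes to x: x* = 20 + 0.6·(I − 20p_x − 12p_y)/p_x.
Discretionary income = 150 − 20·6.2 − 12·2 = 2; x* = 20 + 0.6·2/6.2 = 20.1935.
At I' = 375: x* = 41.9677. Change: 41.9677 − 20.1935 = 21.7742.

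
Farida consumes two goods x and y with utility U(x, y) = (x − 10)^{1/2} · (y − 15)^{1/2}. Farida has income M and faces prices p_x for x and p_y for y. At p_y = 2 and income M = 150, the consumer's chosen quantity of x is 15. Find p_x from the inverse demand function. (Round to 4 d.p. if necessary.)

p_x = 6

This is Cobb-Douglas in (x−10, y−15): tangency gives 0.5·p_y·(y−15) = 0.5·p_x·(x−10).
After buying the subsistence bundle (10, 15), a share 0.5 of the remaining income goes to x: x* = 10 + 0.5·(M − 10p_x − 15p_y)/p_x.
Set x* = 15 in the demand function and solve for p_x: p_x = 6.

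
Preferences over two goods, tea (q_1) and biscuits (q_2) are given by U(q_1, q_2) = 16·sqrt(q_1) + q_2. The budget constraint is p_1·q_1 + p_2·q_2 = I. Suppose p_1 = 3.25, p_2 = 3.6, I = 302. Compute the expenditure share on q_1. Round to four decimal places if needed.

Set MRS = p_1/p_2: 8·q_1^(−1/2) = p_1/p_2.
Solve: √q_1 = 8·p_2/p_1, so q_1*(p_1,p_2) = (8·p_2/p_1)², and q_2* = (I − p_1·q_1*)/p_2.
Plugging in: q_1* = (8·3.6/3.25)² = 78.5269, q_2* = 12.9966.
Expenditure on q_1: 3.25·78.5269 = 255.2123; share = 0.8451.

share on q_1 = 0.8451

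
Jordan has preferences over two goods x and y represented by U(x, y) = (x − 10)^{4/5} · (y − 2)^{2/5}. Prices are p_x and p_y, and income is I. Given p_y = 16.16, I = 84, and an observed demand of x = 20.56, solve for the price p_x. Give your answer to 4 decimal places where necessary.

p_x = 2

This is Cobb-Douglas in (x−10, y−2): tangency gives 0.8·p_y·(y−2) = 0.4·p_x·(x−10).
After buying the subsistence bundle (10, 2), a share 2/3 of the remaining income goes to x: x* = 10 + 2/3·(I − 10p_x − 2p_y)/p_x.
Set x* = 20.56 in the demand function and solve for p_x: p_x = 2.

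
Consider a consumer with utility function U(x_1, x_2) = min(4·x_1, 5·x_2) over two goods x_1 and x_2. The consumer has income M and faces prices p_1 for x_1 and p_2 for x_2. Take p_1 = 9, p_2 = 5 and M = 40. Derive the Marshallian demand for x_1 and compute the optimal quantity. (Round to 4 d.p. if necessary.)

With perfect complements, no substitution: consume in ratio x_1:x_2 = 5:4.
Budget: p_1·x_1 + p_2·(4/5)·x_1 = M, so (5·p_1 + 4·p_2)·x_1 = 5·M.
Demand: x_1*(p_1,p_2,M) = 5·M/(5·p_1 + 4·p_2), x_2* = 4·M/(5·p_1 + 4·p_2).
Here 5·9 + 4·5 = 65, giving x_1* = 3.0769.

x_1* = 3.0769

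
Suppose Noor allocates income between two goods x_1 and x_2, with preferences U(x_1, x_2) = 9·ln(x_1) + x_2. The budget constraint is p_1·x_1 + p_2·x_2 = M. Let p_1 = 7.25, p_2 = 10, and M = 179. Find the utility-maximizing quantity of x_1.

MU_x_1 = 9/x_1, MU_x_2 = 1. Tangency: 9/x_1 = p_1/p_2.
So x_1*(p_1,p_2) = 9·p_2/p_1, independent of income; and x_2* = (M − 9·p_2)/p_2.
At the given prices: x_1* = 9·10/7.25 = 12.4138.

x_1* = 12.4138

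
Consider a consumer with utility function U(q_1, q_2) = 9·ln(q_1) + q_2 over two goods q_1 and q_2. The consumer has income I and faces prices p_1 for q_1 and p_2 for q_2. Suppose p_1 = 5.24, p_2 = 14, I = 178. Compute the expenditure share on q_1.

share on q_1 = 0.7079

MU_q_1 = 9/q_1, MU_q_2 = 1. Tangency: 9/q_1 = p_1/p_2.
So q_1*(p_1,p_2) = 9·p_2/p_1, independent of income; and q_2* = (I − 9·p_2)/p_2.
At the given prices: q_1* = 9·14/5.24 = 24.0458, and q_2* = 3.7143.
Expenditure on q_1: 5.24·24.0458 = 126; share = 0.7079.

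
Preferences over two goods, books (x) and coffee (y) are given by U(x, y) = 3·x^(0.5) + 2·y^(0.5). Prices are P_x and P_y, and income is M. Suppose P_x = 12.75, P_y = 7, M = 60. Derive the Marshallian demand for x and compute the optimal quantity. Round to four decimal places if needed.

x* = 2.6006

Numerically y/x = 1.47449, so x* = 60/(12.75 + 7·1.47449) = 2.6006.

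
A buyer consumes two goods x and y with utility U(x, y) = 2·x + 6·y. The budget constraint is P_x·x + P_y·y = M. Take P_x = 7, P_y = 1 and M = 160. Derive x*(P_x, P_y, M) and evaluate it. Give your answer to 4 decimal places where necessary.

Linear utility — the consumer picks whichever good has higher MU/price: 2/7 = 0.2857 vs 6/1 = 6.
y gives more utility per dollar, so spend all income on y: y* = M/P_y, x* = 0.
Numerically: x* = 0, y* = 160.

x* = 0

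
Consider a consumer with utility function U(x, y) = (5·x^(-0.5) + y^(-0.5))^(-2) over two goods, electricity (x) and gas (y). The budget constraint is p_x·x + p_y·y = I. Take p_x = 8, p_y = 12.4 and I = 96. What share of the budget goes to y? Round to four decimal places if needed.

From the CES first-order condition, 5·(y/x)^(1.5) = p_x/p_y.
Solve for the ratio: y/x = [(1/5)·p_x/p_y]^(2/3).
With the ratio pinned down, the budget gives x* = I/(p_x + p_y·(y/x)) and y* = (y/x)·x*.
Numerically y/x = 0.255348, so x* = 96/(8 + 12.4·0.255348) = 8.5973 and y* = 0.255348·8.5973 = 2.1953.
Expenditure on y: 12.4·2.1953 = 27.2217; share = 0.2836.

share on y = 0.2836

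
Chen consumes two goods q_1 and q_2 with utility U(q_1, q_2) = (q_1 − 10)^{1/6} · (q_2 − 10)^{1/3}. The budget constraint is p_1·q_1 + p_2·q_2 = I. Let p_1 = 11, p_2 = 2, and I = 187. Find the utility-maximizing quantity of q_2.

This is Cobb-Douglas in (q_1−10, q_2−10): tangency gives 1/6·p_2·(q_2−10) = 1/3·p_1·(q_1−10).
Substituting into the budget: q_1* = 10 + 1/3·(I − 10·p_1 − 10·p_2)/p_1, and q_2* = 10 + 2/3·(…)/p_2.
Discretionary income = 187 − 10·11 − 10·2 = 57; q_2* = 10 + 2/3·57/2 = 29.

q_2* = 29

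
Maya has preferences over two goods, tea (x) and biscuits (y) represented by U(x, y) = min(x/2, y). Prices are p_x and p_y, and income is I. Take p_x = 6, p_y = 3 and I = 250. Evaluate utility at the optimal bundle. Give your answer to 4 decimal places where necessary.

Leontief preferences: the optimum is at the kink where x/2 = y/1, i.e. y = (1/2)·x.
Budget: p_x·x + p_y·(1/2)·x = I, so (2·p_x + p_y)·x = 2·I.
Demand: x*(p_x,p_y,I) = 2·I/(2·p_x + p_y), y* = I/(2·p_x + p_y).
Here 2·6 + 3 = 15, giving x* = 33.3333 and y* = 16.6667.
Utility at the optimum: U(33.3333, 16.6667) = 16.6667.

V = 16.6667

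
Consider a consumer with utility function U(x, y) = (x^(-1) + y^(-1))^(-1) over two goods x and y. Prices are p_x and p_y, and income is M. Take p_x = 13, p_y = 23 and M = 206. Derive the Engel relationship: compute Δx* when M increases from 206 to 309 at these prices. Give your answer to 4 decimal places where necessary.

MU_x ∝ x^(-2), MU_y ∝ y^(-2), so MRS = (y/x)^(2) = p_x/p_y.
Hence y/x = (p_x/p_y)^(1/(2)), i.e. raised to the 0.5 power.
Substitute y = (y/x)·x into the budget: x* = M/(p_x + p_y·(y/x)).
Numerically y/x = 0.751809, so x* = 206/(13 + 23·0.751809) = 6.8006.
At M' = 309: x* = 10.2008. Change: 10.2008 − 6.8006 = 3.4003.

Δx* = 3.4003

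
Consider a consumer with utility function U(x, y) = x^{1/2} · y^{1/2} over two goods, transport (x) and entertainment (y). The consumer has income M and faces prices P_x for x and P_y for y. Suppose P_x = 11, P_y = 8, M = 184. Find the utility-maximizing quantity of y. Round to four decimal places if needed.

y* = 11.5

Demand: x*(P_x,P_y,M) = 0.5·M/P_x and y* = 0.5·M/P_y.
At P_x=11, P_y=8, M=184: y* = 0.5·184/8 = 11.5.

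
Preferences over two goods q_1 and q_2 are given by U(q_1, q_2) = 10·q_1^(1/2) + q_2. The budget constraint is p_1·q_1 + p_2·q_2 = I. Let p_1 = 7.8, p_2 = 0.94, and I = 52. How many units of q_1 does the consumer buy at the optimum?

MU_q_1 = 5/√q_1, MU_q_2 = 1. Tangency: 5/√q_1 = p_1/p_2.
Solve: √q_1 = 5·p_2/p_1, so q_1*(p_1,p_2) = (5·p_2/p_1)², and q_2* = (I − p_1·q_1*)/p_2.
Plugging in: q_1* = (5·0.94/7.8)² = 0.3631.

q_1* = 0.3631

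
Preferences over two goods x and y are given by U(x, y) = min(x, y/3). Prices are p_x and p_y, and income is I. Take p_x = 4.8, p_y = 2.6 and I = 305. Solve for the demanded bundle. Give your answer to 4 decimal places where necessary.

Here 4.8 + 3·2.6 = 12.6, giving x* = 24.2063 and y* = 72.619.

x* = 24.2063, y* = 72.619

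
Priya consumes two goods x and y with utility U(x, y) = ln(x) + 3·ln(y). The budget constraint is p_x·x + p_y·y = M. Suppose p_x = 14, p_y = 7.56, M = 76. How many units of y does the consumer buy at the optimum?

y* = 7.5397

Tangency: MRS = (1/3)·y/x = p_x/p_y.
So p_y·y = 3·p_x·x; combined with the budget, a share 0.25 of income goes to x.
Demand: x*(p_x,p_y,M) = 0.25·M/p_x and y* = 0.75·M/p_y.
At p_x=14, p_y=7.56, M=76: y* = 0.75·76/7.56 = 7.5397.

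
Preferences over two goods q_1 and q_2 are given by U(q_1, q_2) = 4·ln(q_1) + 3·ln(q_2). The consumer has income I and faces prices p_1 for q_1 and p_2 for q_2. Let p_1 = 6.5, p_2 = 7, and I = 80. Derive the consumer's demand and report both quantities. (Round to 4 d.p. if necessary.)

MU_q_1/MU_q_2 = (4·q_2)/(3·q_1); tangency sets this equal to p_1/p_2.
So 4·p_2·q_2 = 3·p_1·q_1; combined with the budget, a share 4/7 of income goes to q_1.
Demand: q_1*(p_1,p_2,I) = 4/7·I/p_1 and q_2* = 3/7·I/p_2.
At p_1=6.5, p_2=7, I=80: q_1* = 4/7·80/6.5 = 7.033, q_2* = 4.898.

q_1* = 7.033, q_2* = 4.898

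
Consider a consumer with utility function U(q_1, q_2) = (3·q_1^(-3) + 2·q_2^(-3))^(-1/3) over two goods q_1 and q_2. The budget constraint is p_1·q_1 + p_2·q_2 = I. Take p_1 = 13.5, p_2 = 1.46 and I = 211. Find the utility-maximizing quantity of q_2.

MRS = MU_q_1/MU_q_2 = (3/2)·(q_2/q_1)^(4). Set equal to p_1/p_2.
Solve for the ratio: q_2/q_1 = [(2/3)·p_1/p_2]^(0.25).
With the ratio pinned down, the budget gives q_1* = I/(p_1 + p_2·(q_2/q_1)) and q_2* = (q_2/q_1)·q_1*.
Numerically q_2/q_1 = 1.575696, so q_1* = 211/(13.5 + 1.46·1.575696) = 13.354 and q_2* = 1.575696·13.354 = 21.0418.

q_2* = 21.0418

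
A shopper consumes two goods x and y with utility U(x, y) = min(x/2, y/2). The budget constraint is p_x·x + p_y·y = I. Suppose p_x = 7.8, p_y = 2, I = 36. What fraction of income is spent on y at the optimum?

Leontief preferences: the optimum is at the kink where x/2 = y/2, i.e. y = x.
Budget: p_x·x + p_y·x = I, so (2·p_x + 2·p_y)·x = 2·I.
Demand: x*(p_x,p_y,I) = 2·I/(2·p_x + 2·p_y), y* = 2·I/(2·p_x + 2·p_y).
Here 2·7.8 + 2·2 = 19.6, giving x* = 3.6735 and y* = 3.6735.
Expenditure on y: 2·3.6735 = 7.3469; share = 0.2041.

share on y = 0.2041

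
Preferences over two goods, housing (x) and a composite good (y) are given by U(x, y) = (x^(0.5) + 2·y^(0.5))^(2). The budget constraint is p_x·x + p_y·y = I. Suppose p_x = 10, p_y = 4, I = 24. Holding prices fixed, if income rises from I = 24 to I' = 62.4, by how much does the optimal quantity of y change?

MU_x ∝ x^(-0.5), MU_y ∝ 2·y^(-0.5), so MRS = (1/2)·(y/x)^(0.5) = p_x/p_y.
Solve for the ratio: y/x = [2·p_x/p_y]^(2).
Substitute y = (y/x)·x into the budget: x* = I/(p_x + p_y·(y/x)).
Numerically y/x = 25, so x* = 24/(10 + 4·25) = 0.2182 and y* = 25·0.2182 = 5.4545.
At I' = 62.4: y* = 14.1818. Change: 14.1818 − 5.4545 = 8.7273.

Δy* = 8.7273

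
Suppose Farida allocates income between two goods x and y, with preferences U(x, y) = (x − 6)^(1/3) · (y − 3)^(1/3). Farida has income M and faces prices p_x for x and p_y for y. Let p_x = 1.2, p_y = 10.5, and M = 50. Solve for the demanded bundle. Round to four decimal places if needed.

x* = 10.7083, y* = 3.5381

Substituting into the budget: x* = 6 + 0.5·(M − 6·p_x − 3·p_y)/p_x, and y* = 3 + 0.5·(…)/p_y.
Discretionary income = 50 − 6·1.2 − 3·10.5 = 11.3; x* = 6 + 0.5·11.3/1.2 = 10.7083; y* = 3 + 0.5·11.3/10.5 = 3.5381.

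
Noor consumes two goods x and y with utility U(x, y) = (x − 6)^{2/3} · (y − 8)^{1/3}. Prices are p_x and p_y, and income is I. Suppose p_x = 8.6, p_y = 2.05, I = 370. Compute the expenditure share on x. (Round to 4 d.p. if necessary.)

share on x = 0.6836

MRS = 2·(y−8)/(x−6). Tangency with p_x/p_y gives y−8 = (1/2)·(p_x/p_y)·(x−6).
Substituting into the budget: x* = 6 + 2/3·(I − 6·p_x − 8·p_y)/p_x, and y* = 8 + 1/3·(…)/p_y.
Discretionary income = 370 − 6·8.6 − 8·2.05 = 302; x* = 6 + 2/3·302/8.6 = 29.4109; y* = 8 + 1/3·302/2.05 = 57.1057.
Expenditure on x: 8.6·29.4109 = 252.9333; share = 0.6836.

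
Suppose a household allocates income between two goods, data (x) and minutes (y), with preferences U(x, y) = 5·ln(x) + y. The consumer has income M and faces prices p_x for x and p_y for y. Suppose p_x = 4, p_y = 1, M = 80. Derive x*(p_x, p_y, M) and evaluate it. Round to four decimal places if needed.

x* = 1.25

Set MRS = p_x/p_y: (5/x)/1 = p_x/p_y.
So x*(p_x,p_y) = 5·p_y/p_x, independent of income; and y* = (M − 5·p_y)/p_y.
At the given prices: x* = 5·1/4 = 1.25.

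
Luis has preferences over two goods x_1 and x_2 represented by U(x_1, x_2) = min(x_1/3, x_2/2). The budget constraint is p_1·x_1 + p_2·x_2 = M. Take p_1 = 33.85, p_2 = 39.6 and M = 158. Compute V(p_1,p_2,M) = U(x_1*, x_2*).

V = 0.8741

Leontief preferences: the optimum is at the kink where x_1/3 = x_2/2, i.e. x_2 = (2/3)·x_1.
Budget: p_1·x_1 + p_2·(2/3)·x_1 = M, so (3·p_1 + 2·p_2)·x_1 = 3·M.
Demand: x_1*(p_1,p_2,M) = 3·M/(3·p_1 + 2·p_2), x_2* = 2·M/(3·p_1 + 2·p_2).
Here 3·33.85 + 2·39.6 = 180.75, giving x_1* = 2.6224 and x_2* = 1.7483.
Utility at the optimum: U(2.6224, 1.7483) = 0.8741.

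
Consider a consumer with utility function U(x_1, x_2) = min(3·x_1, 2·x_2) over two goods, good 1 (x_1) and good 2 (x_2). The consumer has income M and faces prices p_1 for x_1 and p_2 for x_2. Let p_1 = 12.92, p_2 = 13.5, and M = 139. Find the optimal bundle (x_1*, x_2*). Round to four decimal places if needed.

x_1* = 4.1905, x_2* = 6.2858

Leontief preferences: the optimum is at the kink where x_1/2 = x_2/3, i.e. x_2 = (3/2)·x_1.
Budget: p_1·x_1 + p_2·(3/2)·x_1 = M, so (2·p_1 + 3·p_2)·x_1 = 2·M.
Demand: x_1*(p_1,p_2,M) = 2·M/(2·p_1 + 3·p_2), x_2* = 3·M/(2·p_1 + 3·p_2).
Here 2·12.92 + 3·13.5 = 66.34, giving x_1* = 4.1905 and x_2* = 6.2858.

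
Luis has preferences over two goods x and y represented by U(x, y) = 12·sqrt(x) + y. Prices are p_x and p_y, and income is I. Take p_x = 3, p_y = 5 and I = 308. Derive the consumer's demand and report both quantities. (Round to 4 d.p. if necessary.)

Set MRS = p_x/p_y: 6·x^(−1/2) = p_x/p_y.
Solve: √x = 6·p_y/p_x, so x*(p_x,p_y) = (6·p_y/p_x)², and y* = (I − p_x·x*)/p_y.
Plugging in: x* = (6·5/3)² = 100, y* = 1.6.

x* = 100, y* = 1.6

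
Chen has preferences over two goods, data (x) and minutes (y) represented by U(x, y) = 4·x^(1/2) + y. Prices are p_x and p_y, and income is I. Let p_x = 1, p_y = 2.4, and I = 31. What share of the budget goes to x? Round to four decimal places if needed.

Utility is quasi-linear in y; the FOC for x is 2/√x = p_x/p_y.
Thus x* = (2·p_y/p_x)² — independent of I — with the rest of income spent on y.
Plugging in: x* = (2·2.4/1)² = 23.04, y* = 3.3167.
Expenditure on x: 1·23.04 = 23.04; share = 0.7432.

share on x = 0.7432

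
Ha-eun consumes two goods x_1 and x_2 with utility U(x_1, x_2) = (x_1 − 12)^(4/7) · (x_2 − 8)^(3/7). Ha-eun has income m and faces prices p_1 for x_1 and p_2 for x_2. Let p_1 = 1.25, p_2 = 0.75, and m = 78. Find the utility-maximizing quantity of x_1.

Let x_1' = x_1−12, x_2' = x_2−8. MRS = (4/3)·x_2'/x_1' = p_1/p_2.
Substituting into the budget: x_1* = 12 + 4/7·(m − 12·p_1 − 8·p_2)/p_1, and x_2* = 8 + 3/7·(…)/p_2.
Discretionary income = 78 − 12·1.25 − 8·0.75 = 57; x_1* = 12 + 4/7·57/1.25 = 38.0571.

x_1* = 38.0571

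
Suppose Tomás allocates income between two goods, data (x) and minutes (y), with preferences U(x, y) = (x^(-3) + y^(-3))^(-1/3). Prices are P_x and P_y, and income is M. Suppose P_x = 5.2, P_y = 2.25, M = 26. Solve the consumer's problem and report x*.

Substitute y = (y/x)·x into the budget: x* = M/(P_x + P_y·(y/x)).
Numerically y/x = 1.232978, so x* = 26/(5.2 + 2.25·1.232978) = 3.2605.

x* = 3.2605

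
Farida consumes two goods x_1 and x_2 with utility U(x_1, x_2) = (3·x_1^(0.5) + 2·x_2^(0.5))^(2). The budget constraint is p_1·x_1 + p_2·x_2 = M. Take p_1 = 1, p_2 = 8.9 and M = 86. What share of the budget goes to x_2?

share on x_2 = 0.0476

MRS = MU_x_1/MU_x_2 = (3/2)·(x_2/x_1)^(0.5). Set equal to p_1/p_2.
Solve for the ratio: x_2/x_1 = [(2/3)·p_1/p_2]^(2).
With the ratio pinned down, the budget gives x_1* = M/(p_1 + p_2·(x_2/x_1)) and x_2* = (x_2/x_1)·x_1*.
Numerically x_2/x_1 = 0.005611, so x_1* = 86/(1 + 8.9·0.005611) = 81.9096 and x_2* = 0.005611·81.9096 = 0.4596.
Expenditure on x_2: 8.9·0.4596 = 4.0904; share = 0.0476.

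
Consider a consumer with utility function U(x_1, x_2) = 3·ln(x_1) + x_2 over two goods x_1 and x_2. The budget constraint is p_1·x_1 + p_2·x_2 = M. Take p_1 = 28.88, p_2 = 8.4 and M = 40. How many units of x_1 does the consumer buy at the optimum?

x_1* = 0.8726

So x_1*(p_1,p_2) = 3·p_2/p_1, independent of income; and x_2* = (M − 3·p_2)/p_2.
At the given prices: x_1* = 3·8.4/28.88 = 0.8726.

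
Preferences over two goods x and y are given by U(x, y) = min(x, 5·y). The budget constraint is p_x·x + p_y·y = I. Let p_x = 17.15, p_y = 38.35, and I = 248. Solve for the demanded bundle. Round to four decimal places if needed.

x* = 9.9919, y* = 1.9984

Leontief preferences: the optimum is at the kink where x/5 = y/1, i.e. y = (1/5)·x.
Budget: p_x·x + p_y·(1/5)·x = I, so (5·p_x + p_y)·x = 5·I.
Demand: x*(p_x,p_y,I) = 5·I/(5·p_x + p_y), y* = I/(5·p_x + p_y).
Here 5·17.15 + 38.35 = 124.1, giving x* = 9.9919 and y* = 1.9984.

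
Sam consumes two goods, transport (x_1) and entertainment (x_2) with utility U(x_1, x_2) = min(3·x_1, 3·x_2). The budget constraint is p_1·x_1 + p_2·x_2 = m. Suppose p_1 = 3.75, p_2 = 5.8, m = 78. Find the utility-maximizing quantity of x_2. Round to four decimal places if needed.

With perfect complements, no substitution: consume in ratio x_1:x_2 = 3:3.
Budget: p_1·x_1 + p_2·x_1 = m, so (3·p_1 + 3·p_2)·x_1 = 3·m.
Demand: x_1*(p_1,p_2,m) = 3·m/(3·p_1 + 3·p_2), x_2* = 3·m/(3·p_1 + 3·p_2).
Here 3·3.75 + 3·5.8 = 28.65, giving x_2* = 8.1675.

x_2* = 8.1675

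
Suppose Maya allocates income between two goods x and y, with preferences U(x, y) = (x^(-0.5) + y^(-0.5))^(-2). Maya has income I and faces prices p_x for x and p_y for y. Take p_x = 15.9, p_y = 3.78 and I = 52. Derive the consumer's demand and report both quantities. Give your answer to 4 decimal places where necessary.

MRS = MU_x/MU_y = (y/x)^(1.5). Set equal to p_x/p_y.
Solve for the ratio: y/x = [p_x/p_y]^(2/3).
With the ratio pinned down, the budget gives x* = I/(p_x + p_y·(y/x)) and y* = (y/x)·x*.
Numerically y/x = 2.605775, so x* = 52/(15.9 + 3.78·2.605775) = 2.0194 and y* = 2.605775·2.0194 = 5.2622.

x* = 2.0194, y* = 5.2622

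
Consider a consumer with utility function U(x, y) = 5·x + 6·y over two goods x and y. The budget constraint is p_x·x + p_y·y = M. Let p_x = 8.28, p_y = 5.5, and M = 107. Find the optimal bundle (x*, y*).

Linear utility — the consumer picks whichever good has higher MU/price: 5/8.28 = 0.6039 vs 6/5.5 = 1.0909.
y gives more utility per dollar, so spend all income on y: y* = M/p_y, x* = 0.
Numerically: x* = 0, y* = 19.4545.

x* = 0, y* = 19.4545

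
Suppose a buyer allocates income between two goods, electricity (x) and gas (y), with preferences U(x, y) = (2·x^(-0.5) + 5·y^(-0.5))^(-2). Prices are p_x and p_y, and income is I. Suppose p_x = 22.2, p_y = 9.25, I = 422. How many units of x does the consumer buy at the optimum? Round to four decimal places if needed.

MRS = MU_x/MU_y = (2/5)·(y/x)^(1.5). Set equal to p_x/p_y.
Hence y/x = ((5/2)·p_x/p_y)^(1/(1.5)), i.e. raised to the 2/3 power.
With the ratio pinned down, the budget gives x* = I/(p_x + p_y·(y/x)) and y* = (y/x)·x*.
Numerically y/x = 3.301927, so x* = 422/(22.2 + 9.25·3.301927) = 8.0011.

x* = 8.0011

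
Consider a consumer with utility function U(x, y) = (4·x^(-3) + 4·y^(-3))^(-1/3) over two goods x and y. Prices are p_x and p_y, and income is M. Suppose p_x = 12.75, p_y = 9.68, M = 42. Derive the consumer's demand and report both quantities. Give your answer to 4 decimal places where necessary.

x* = 1.8166, y* = 1.9461

MU_x ∝ 4·x^(-4), MU_y ∝ 4·y^(-4), so MRS = (y/x)^(4) = p_x/p_y.
Hence y/x = (p_x/p_y)^(1/(4)), i.e. raised to the 0.25 power.
With the ratio pinned down, the budget gives x* = M/(p_x + p_y·(y/x)) and y* = (y/x)·x*.
Numerically y/x = 1.071294, so x* = 42/(12.75 + 9.68·1.071294) = 1.8166 and y* = 1.071294·1.8166 = 1.9461.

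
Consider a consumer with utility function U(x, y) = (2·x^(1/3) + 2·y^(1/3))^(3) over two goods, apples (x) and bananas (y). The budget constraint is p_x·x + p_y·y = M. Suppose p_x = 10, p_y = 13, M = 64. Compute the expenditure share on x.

Numerically y/x = 0.67466, so x* = 64/(10 + 13·0.67466) = 3.4096 and y* = 0.67466·3.4096 = 2.3003.
Expenditure on x: 10·3.4096 = 34.0959; share = 0.5327.

share on x = 0.5327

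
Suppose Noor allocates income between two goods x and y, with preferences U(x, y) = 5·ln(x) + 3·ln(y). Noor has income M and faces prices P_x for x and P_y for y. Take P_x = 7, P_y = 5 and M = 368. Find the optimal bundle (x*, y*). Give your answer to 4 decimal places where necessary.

x* = 32.8571, y* = 27.6

Demand: x*(P_x,P_y,M) = 0.625·M/P_x and y* = 0.375·M/P_y.
At P_x=7, P_y=5, M=368: x* = 0.625·368/7 = 32.8571, y* = 27.6.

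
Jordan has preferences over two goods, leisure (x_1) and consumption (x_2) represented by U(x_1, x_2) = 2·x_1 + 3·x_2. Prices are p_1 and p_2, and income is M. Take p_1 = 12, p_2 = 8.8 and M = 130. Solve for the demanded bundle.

x_1* = 0, x_2* = 14.7727

Linear utility — the consumer picks whichever good has higher MU/price: 2/12 = 0.1667 vs 3/8.8 = 0.3409.
x_2 gives more utility per dollar, so spend all income on x_2: x_2* = M/p_2, x_1* = 0.
Numerically: x_1* = 0, x_2* = 14.7727.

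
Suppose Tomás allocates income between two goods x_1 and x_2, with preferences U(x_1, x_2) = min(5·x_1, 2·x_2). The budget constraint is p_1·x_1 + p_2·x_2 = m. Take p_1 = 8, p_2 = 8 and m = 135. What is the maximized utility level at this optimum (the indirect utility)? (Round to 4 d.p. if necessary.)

V = 24.1071

Leontief preferences: the optimum is at the kink where x_1/2 = x_2/5, i.e. x_2 = (5/2)·x_1.
Budget: p_1·x_1 + p_2·(5/2)·x_1 = m, so (2·p_1 + 5·p_2)·x_1 = 2·m.
Demand: x_1*(p_1,p_2,m) = 2·m/(2·p_1 + 5·p_2), x_2* = 5·m/(2·p_1 + 5·p_2).
Here 2·8 + 5·8 = 56, giving x_1* = 4.8214 and x_2* = 12.0536.
Utility at the optimum: U(4.8214, 12.0536) = 24.1071.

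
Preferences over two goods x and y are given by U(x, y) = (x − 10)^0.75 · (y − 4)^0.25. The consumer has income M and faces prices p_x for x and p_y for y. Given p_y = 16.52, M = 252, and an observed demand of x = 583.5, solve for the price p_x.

p_x = 0.24

This is Cobb-Douglas in (x−10, y−4): tangency gives 0.75·p_y·(y−4) = 0.25·p_x·(x−10).
After buying the subsistence bundle (10, 4), a share 0.75 of the remaining income goes to x: x* = 10 + 0.75·(M − 10p_x − 4p_y)/p_x.
Set x* = 583.5 in the demand function and solve for p_x: p_x = 0.24.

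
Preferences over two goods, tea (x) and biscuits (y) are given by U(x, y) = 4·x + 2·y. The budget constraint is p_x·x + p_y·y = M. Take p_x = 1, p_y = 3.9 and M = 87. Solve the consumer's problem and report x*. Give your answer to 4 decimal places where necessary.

x* = 87

Perfect substitutes: compare marginal utility per dollar. 4/p_x vs 2/p_y → 4 vs 0.5128.
x gives more utility per dollar, so spend all income on x: x* = M/p_x, y* = 0.
Numerically: x* = 87, y* = 0.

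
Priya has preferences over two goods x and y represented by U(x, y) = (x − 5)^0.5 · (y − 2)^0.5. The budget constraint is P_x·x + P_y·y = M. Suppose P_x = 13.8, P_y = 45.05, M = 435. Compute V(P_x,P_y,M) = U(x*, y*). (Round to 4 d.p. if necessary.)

This is Cobb-Douglas in (x−5, y−2): tangency gives 0.5·P_y·(y−2) = 0.5·P_x·(x−5).
Substituting into the budget: x* = 5 + 0.5·(M − 5·P_x − 2·P_y)/P_x, and y* = 2 + 0.5·(…)/P_y.
Discretionary income = 435 − 5·13.8 − 2·45.05 = 275.9; x* = 5 + 0.5·275.9/13.8 = 14.9964; y* = 2 + 0.5·275.9/45.05 = 5.0622.
Utility at the optimum: U(14.9964, 5.0622) = 5.5327.

V = 5.5327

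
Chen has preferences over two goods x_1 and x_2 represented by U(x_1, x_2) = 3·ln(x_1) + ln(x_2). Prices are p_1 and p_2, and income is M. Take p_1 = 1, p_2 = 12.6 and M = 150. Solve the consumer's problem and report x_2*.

x_2* = 2.9762

Tangency: MRS = 3·x_2/x_1 = p_1/p_2.
So 3·p_2·x_2 = p_1·x_1; combined with the budget, a share 0.75 of income goes to x_1.
Demand: x_1*(p_1,p_2,M) = 0.75·M/p_1 and x_2* = 0.25·M/p_2.
At p_1=1, p_2=12.6, M=150: x_2* = 0.25·150/12.6 = 2.9762.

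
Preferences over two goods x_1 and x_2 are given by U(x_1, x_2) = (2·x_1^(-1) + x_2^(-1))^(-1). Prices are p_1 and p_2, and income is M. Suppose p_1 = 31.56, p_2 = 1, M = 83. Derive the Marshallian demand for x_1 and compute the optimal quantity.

MU_x_1 ∝ 2·x_1^(-2), MU_x_2 ∝ x_2^(-2), so MRS = 2·(x_2/x_1)^(2) = p_1/p_2.
Hence x_2/x_1 = ((1/2)·p_1/p_2)^(1/(2)), i.e. raised to the 0.5 power.
With the ratio pinned down, the budget gives x_1* = M/(p_1 + p_2·(x_2/x_1)) and x_2* = (x_2/x_1)·x_1*.
Numerically x_2/x_1 = 3.972405, so x_1* = 83/(31.56 + 1·3.972405) = 2.3359.

x_1* = 2.3359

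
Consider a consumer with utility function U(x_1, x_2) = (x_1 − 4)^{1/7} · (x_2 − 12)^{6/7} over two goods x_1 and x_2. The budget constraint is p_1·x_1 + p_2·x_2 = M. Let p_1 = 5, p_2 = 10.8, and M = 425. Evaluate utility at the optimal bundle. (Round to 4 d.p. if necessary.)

After buying the subsistence bundle (4, 12), a share 1/7 of the remaining income goes to x_1: x_1* = 4 + 1/7·(M − 4p_1 − 12p_2)/p_1.
Discretionary income = 425 − 4·5 − 12·10.8 = 275.4; x_1* = 4 + 1/7·275.4/5 = 11.8686; x_2* = 12 + 6/7·275.4/10.8 = 33.8571.
Utility at the optimum: U(11.8686, 33.8571) = 18.889.

V = 18.889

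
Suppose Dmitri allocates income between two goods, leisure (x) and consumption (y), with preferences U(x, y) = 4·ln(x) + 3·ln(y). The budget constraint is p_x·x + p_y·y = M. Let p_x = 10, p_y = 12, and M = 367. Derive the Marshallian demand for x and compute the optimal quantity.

The MRS is (4/3)·y/x. Set MRS = p_x/p_y.
Rearranging, p_y·y = (3/4)·p_x·x. Substituting into the budget gives p_x·x·(1 + (3/4)) = M.
Demand: x*(p_x,p_y,M) = 4/7·M/p_x and y* = 3/7·M/p_y.
At p_x=10, p_y=12, M=367: x* = 4/7·367/10 = 20.9714.

x* = 20.9714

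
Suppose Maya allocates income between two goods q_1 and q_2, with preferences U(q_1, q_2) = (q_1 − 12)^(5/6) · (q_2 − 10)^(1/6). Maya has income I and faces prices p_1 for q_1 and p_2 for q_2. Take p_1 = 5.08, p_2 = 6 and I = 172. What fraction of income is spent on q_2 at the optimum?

share on q_2 = 0.3983

Let q_1' = q_1−12, q_2' = q_2−10. MRS = 5·q_2'/q_1' = p_1/p_2.
After buying the subsistence bundle (12, 10), a share 5/6 of the remaining income goes to q_1: q_1* = 12 + 5/6·(I − 12p_1 − 10p_2)/p_1.
Discretionary income = 172 − 12·5.08 − 10·6 = 51.04; q_1* = 12 + 5/6·51.04/5.08 = 20.3727; q_2* = 10 + 1/6·51.04/6 = 11.4178.
Expenditure on q_2: 6·11.4178 = 68.5067; share = 0.3983.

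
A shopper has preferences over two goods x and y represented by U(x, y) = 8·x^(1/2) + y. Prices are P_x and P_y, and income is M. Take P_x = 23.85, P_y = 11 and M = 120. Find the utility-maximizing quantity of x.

x* = 3.4035

Utility is quasi-linear in y; the FOC for x is 4/√x = P_x/P_y.
Solve: √x = 4·P_y/P_x, so x*(P_x,P_y) = (4·P_y/P_x)², and y* = (M − P_x·x*)/P_y.
Plugging in: x* = (4·11/23.85)² = 3.4035.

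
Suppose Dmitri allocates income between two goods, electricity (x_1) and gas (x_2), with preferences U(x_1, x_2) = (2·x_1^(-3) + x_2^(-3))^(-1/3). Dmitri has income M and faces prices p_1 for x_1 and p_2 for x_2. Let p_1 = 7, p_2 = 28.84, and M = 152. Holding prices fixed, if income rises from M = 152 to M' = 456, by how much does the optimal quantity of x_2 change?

Numerically x_2/x_1 = 0.590226, so x_1* = 152/(7 + 28.84·0.590226) = 6.3275 and x_2* = 0.590226·6.3275 = 3.7347.
At M' = 456: x_2* = 11.204. Change: 11.204 − 3.7347 = 7.4693.

Δx_2* = 7.4693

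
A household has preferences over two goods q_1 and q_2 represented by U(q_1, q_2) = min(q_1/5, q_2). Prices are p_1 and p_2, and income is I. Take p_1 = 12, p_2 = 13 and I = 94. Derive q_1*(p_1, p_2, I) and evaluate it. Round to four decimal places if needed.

Leontief preferences: the optimum is at the kink where q_1/5 = q_2/1, i.e. q_2 = (1/5)·q_1.
Budget: p_1·q_1 + p_2·(1/5)·q_1 = I, so (5·p_1 + p_2)·q_1 = 5·I.
Demand: q_1*(p_1,p_2,I) = 5·I/(5·p_1 + p_2), q_2* = I/(5·p_1 + p_2).
Here 5·12 + 13 = 73, giving q_1* = 6.4384.

q_1* = 6.4384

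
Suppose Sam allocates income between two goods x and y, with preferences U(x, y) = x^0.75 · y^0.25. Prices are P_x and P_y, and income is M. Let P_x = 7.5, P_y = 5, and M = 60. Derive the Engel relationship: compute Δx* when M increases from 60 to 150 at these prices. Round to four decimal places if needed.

Tangency: MRS = 3·y/x = P_x/P_y.
Rearranging, P_y·y = (1/3)·P_x·x. Substituting into the budget gives P_x·x·(1 + (1/3)) = M.
Demand: x*(P_x,P_y,M) = 0.75·M/P_x and y* = 0.25·M/P_y.
At P_x=7.5, P_y=5, M=60: x* = 0.75·60/7.5 = 6.
At M' = 150: x* = 15. Change: 15 − 6 = 9.

Δx* = 9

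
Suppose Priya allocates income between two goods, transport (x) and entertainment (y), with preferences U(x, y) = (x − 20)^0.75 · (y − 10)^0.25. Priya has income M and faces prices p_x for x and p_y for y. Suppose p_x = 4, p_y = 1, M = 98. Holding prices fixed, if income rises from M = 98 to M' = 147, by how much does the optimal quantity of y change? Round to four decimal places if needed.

MRS = 3·(y−10)/(x−20). Tangency with p_x/p_y gives y−10 = (1/3)·(p_x/p_y)·(x−20).
After buying the subsistence bundle (20, 10), a share 0.75 of the remaining income goes to x: x* = 20 + 0.75·(M − 20p_x − 10p_y)/p_x.
Discretionary income = 98 − 20·4 − 10·1 = 8; y* = 10 + 0.25·8/1 = 12.
At M' = 147: y* = 24.25. Change: 24.25 − 12 = 12.25.

Δy* = 12.25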